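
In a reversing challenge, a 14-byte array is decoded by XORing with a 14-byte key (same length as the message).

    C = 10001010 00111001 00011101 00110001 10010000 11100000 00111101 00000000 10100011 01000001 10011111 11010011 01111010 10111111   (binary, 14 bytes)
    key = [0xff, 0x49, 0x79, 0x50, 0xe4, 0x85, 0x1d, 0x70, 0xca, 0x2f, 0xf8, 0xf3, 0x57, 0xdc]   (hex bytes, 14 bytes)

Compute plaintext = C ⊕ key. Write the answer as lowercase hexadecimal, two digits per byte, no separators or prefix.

7570646174652070696e67202d63

138 ^ 255 = 117
 57 ^  73 = 112
 29 ^ 121 = 100
 49 ^  80 =  97
144 ^ 228 = 116
224 ^ 133 = 101
 61 ^  29 =  32
  0 ^ 112 = 112
163 ^ 202 = 105
 65 ^  47 = 110
159 ^ 248 = 103
211 ^ 243 =  32
122 ^  87 =  45
191 ^ 220 =  99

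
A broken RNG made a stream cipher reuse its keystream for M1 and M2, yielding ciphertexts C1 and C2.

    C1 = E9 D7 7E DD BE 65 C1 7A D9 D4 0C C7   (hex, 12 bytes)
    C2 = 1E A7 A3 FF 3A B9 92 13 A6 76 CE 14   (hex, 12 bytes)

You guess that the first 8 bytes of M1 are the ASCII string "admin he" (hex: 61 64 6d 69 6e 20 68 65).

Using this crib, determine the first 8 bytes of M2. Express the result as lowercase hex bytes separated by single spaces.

96 14 b0 4b ea fc 3b 0c

First, C1 ⊕ C2 = (M1 ⊕ K) ⊕ (M2 ⊕ K) = M1 ⊕ M2, so the key drops out. Then M2 = (M1 ⊕ M2) ⊕ M1 over the first 8 bytes.
byte 0: (e9 ⊕ 1e) ⊕ 61 = f7 ⊕ 61 = 96
byte 1: (d7 ⊕ a7) ⊕ 64 = 70 ⊕ 64 = 14
byte 2: (7e ⊕ a3) ⊕ 6d = dd ⊕ 6d = b0
byte 3: (dd ⊕ ff) ⊕ 69 = 22 ⊕ 69 = 4b
byte 4: (be ⊕ 3a) ⊕ 6e = 84 ⊕ 6e = ea
byte 5: (65 ⊕ b9) ⊕ 20 = dc ⊕ 20 = fc
byte 6: (c1 ⊕ 92) ⊕ 68 = 53 ⊕ 68 = 3b
byte 7: (7a ⊕ 13) ⊕ 65 = 69 ⊕ 65 = 0c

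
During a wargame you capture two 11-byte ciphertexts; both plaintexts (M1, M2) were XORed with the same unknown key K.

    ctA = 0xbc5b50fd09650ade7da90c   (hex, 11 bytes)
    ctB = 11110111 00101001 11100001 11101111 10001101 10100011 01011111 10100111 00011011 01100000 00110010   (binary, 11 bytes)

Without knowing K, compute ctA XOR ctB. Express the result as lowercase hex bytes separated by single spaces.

4b 72 b1 12 84 c6 55 79 66 c9 3e

ctA ⊕ ctB = (M1 ⊕ K) ⊕ (M2 ⊕ K) = M1 ⊕ M2 — the shared key cancels under XOR.
10111100 ^ 11110111 = 01001011
01011011 ^ 00101001 = 01110010
01010000 ^ 11100001 = 10110001
11111101 ^ 11101111 = 00010010
00001001 ^ 10001101 = 10000100
01100101 ^ 10100011 = 11000110
00001010 ^ 01011111 = 01010101
11011110 ^ 10100111 = 01111001
01111101 ^ 00011011 = 01100110
10101001 ^ 01100000 = 11001001
00001100 ^ 00110010 = 00111110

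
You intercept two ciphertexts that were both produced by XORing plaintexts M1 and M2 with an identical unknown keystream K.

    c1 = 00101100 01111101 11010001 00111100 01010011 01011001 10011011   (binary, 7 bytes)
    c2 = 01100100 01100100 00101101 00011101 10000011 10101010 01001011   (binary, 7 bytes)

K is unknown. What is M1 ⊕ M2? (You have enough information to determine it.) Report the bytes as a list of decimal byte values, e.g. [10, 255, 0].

c1 ⊕ c2 = (M1 ⊕ K) ⊕ (M2 ⊕ K) = M1 ⊕ M2 — the shared key cancels under XOR.
byte 0:  44 ⊕ 100 =  72
byte 1: 125 ⊕ 100 =  25
byte 2: 209 ⊕  45 = 252
byte 3:  60 ⊕  29 =  33
byte 4:  83 ⊕ 131 = 208
byte 5:  89 ⊕ 170 = 243
byte 6: 155 ⊕  75 = 208

[72, 25, 252, 33, 208, 243, 208]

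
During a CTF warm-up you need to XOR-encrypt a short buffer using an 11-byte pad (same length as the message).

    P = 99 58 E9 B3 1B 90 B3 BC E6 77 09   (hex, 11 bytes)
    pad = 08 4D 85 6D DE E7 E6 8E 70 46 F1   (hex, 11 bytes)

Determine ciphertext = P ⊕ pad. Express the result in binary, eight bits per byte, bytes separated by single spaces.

XOR is its own inverse, so applying the key byte-wise gives the result directly.
byte 0: 99 xor 08 = 91
byte 1: 58 xor 4d = 15
byte 2: e9 xor 85 = 6c
byte 3: b3 xor 6d = de
byte 4: 1b xor de = c5
byte 5: 90 xor e7 = 77
byte 6: b3 xor e6 = 55
byte 7: bc xor 8e = 32
byte 8: e6 xor 70 = 96
byte 9: 77 xor 46 = 31
byte 10: 09 xor f1 = f8

10010001 00010101 01101100 11011110 11000101 01110111 01010101 00110010 10010110 00110001 11111000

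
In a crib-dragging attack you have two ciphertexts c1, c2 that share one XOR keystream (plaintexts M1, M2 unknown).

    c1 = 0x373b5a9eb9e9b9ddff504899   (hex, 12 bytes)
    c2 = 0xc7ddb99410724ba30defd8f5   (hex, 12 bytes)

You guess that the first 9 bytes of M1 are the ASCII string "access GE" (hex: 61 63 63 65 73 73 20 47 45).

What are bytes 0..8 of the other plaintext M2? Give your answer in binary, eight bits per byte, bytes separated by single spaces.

First, c1 ⊕ c2 = (M1 ⊕ K) ⊕ (M2 ⊕ K) = M1 ⊕ M2, so the key drops out. Then M2 = (M1 ⊕ M2) ⊕ M1 over the first 9 bytes.
byte 0: (37 XOR c7) XOR 61 = f0 XOR 61 = 91
byte 1: (3b XOR dd) XOR 63 = e6 XOR 63 = 85
byte 2: (5a XOR b9) XOR 63 = e3 XOR 63 = 80
byte 3: (9e XOR 94) XOR 65 = 0a XOR 65 = 6f
byte 4: (b9 XOR 10) XOR 73 = a9 XOR 73 = da
byte 5: (e9 XOR 72) XOR 73 = 9b XOR 73 = e8
byte 6: (b9 XOR 4b) XOR 20 = f2 XOR 20 = d2
byte 7: (dd XOR a3) XOR 47 = 7e XOR 47 = 39
byte 8: (ff XOR 0d) XOR 45 = f2 XOR 45 = b7

10010001 10000101 10000000 01101111 11011010 11101000 11010010 00111001 10110111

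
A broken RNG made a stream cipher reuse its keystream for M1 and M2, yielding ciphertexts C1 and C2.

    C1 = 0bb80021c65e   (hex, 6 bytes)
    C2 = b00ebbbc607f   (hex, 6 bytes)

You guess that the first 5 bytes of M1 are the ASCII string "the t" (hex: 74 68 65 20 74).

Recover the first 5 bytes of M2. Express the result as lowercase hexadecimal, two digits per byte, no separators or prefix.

First, C1 ⊕ C2 = (M1 ⊕ K) ⊕ (M2 ⊕ K) = M1 ⊕ M2, so the key drops out. Then M2 = (M1 ⊕ M2) ⊕ M1 over the first 5 bytes.
byte 0: (0b xor b0) xor 74 = bb xor 74 = cf
byte 1: (b8 xor 0e) xor 68 = b6 xor 68 = de
byte 2: (00 xor bb) xor 65 = bb xor 65 = de
byte 3: (21 xor bc) xor 20 = 9d xor 20 = bd
byte 4: (c6 xor 60) xor 74 = a6 xor 74 = d2

cfdedebdd2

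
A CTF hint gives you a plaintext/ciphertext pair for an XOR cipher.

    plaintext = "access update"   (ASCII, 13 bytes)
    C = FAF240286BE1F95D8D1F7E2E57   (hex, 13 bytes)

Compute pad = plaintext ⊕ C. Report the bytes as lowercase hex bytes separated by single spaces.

Since C = plaintext ⊕ pad, XORing both sides with plaintext gives pad = plaintext ⊕ C.
byte 0:  97 ⊕ 250 = 155
byte 1:  99 ⊕ 242 = 145
byte 2:  99 ⊕  64 =  35
byte 3: 101 ⊕  40 =  77
byte 4: 115 ⊕ 107 =  24
byte 5: 115 ⊕ 225 = 146
byte 6:  32 ⊕ 249 = 217
byte 7: 117 ⊕  93 =  40
byte 8: 112 ⊕ 141 = 253
byte 9: 100 ⊕  31 = 123
byte 10:  97 ⊕ 126 =  31
byte 11: 116 ⊕  46 =  90
byte 12: 101 ⊕  87 =  50

9b 91 23 4d 18 92 d9 28 fd 7b 1f 5a 32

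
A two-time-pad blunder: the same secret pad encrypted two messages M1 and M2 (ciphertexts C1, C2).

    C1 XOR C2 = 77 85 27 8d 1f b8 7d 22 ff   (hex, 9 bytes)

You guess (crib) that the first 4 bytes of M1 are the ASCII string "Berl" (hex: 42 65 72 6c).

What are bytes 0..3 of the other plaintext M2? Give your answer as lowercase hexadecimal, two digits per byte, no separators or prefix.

35e055e1

Since C1 ⊕ C2 = M1 ⊕ M2, XORing with the guessed M1 bytes yields the corresponding M2 bytes: M2 = (C1 ⊕ C2) ⊕ M1.
119 XOR  66 =  53
133 XOR 101 = 224
 39 XOR 114 =  85
141 XOR 108 = 225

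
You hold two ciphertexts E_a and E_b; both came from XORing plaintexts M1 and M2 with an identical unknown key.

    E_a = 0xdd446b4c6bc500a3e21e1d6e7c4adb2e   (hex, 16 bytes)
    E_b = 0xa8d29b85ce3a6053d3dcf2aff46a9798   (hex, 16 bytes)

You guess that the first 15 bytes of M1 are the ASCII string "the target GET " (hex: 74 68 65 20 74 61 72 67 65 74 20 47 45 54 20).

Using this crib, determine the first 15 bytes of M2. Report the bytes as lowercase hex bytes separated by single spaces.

First, E_a ⊕ E_b = (M1 ⊕ K) ⊕ (M2 ⊕ K) = M1 ⊕ M2, so the key drops out. Then M2 = (M1 ⊕ M2) ⊕ M1 over the first 15 bytes.
byte 0: (dd XOR a8) XOR 74 = 75 XOR 74 = 01
byte 1: (44 XOR d2) XOR 68 = 96 XOR 68 = fe
byte 2: (6b XOR 9b) XOR 65 = f0 XOR 65 = 95
byte 3: (4c XOR 85) XOR 20 = c9 XOR 20 = e9
byte 4: (6b XOR ce) XOR 74 = a5 XOR 74 = d1
byte 5: (c5 XOR 3a) XOR 61 = ff XOR 61 = 9e
byte 6: (00 XOR 60) XOR 72 = 60 XOR 72 = 12
byte 7: (a3 XOR 53) XOR 67 = f0 XOR 67 = 97
byte 8: (e2 XOR d3) XOR 65 = 31 XOR 65 = 54
byte 9: (1e XOR dc) XOR 74 = c2 XOR 74 = b6
byte 10: (1d XOR f2) XOR 20 = ef XOR 20 = cf
byte 11: (6e XOR af) XOR 47 = c1 XOR 47 = 86
byte 12: (7c XOR f4) XOR 45 = 88 XOR 45 = cd
byte 13: (4a XOR 6a) XOR 54 = 20 XOR 54 = 74
byte 14: (db XOR 97) XOR 20 = 4c XOR 20 = 6c

01 fe 95 e9 d1 9e 12 97 54 b6 cf 86 cd 74 6c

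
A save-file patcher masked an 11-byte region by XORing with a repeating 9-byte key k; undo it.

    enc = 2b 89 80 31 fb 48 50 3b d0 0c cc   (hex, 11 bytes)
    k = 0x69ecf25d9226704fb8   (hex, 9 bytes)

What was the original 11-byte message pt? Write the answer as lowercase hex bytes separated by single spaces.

The 9-byte key repeats, so the effective keystream is 69 ec f2 5d 92 26 70 4f b8 69 ec.
byte 0: 2b ^ 69 = 42
byte 1: 89 ^ ec = 65
byte 2: 80 ^ f2 = 72
byte 3: 31 ^ 5d = 6c
byte 4: fb ^ 92 = 69
byte 5: 48 ^ 26 = 6e
byte 6: 50 ^ 70 = 20
byte 7: 3b ^ 4f = 74
byte 8: d0 ^ b8 = 68
byte 9: 0c ^ 69 = 65
byte 10: cc ^ ec = 20

42 65 72 6c 69 6e 20 74 68 65 20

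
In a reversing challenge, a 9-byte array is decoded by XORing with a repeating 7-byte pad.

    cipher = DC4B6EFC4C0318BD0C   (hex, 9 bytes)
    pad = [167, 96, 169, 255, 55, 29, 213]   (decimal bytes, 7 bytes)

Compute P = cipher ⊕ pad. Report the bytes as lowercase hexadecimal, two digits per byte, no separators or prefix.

7b2bc7037b1ecd1a6c

The 7-byte key repeats, so the effective keystream is a7 60 a9 ff 37 1d d5 a7 60.
byte 0: dc ^ a7 = 7b
byte 1: 4b ^ 60 = 2b
byte 2: 6e ^ a9 = c7
byte 3: fc ^ ff = 03
byte 4: 4c ^ 37 = 7b
byte 5: 03 ^ 1d = 1e
byte 6: 18 ^ d5 = cd
byte 7: bd ^ a7 = 1a
byte 8: 0c ^ 60 = 6c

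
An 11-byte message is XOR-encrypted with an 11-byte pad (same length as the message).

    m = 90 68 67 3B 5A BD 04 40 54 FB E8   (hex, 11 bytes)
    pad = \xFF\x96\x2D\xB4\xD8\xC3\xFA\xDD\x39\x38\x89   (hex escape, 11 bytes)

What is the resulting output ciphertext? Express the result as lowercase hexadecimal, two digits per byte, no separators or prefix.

6ffe4a8f827efe9d6dc361

XOR is its own inverse, so applying the key byte-wise gives the result directly.
144 XOR 255 = 111
104 XOR 150 = 254
103 XOR  45 =  74
 59 XOR 180 = 143
 90 XOR 216 = 130
189 XOR 195 = 126
  4 XOR 250 = 254
 64 XOR 221 = 157
 84 XOR  57 = 109
251 XOR  56 = 195
232 XOR 137 =  97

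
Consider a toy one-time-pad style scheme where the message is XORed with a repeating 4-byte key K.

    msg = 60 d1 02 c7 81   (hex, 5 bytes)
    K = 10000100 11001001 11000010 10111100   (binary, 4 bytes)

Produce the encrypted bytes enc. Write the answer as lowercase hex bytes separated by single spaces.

e4 18 c0 7b 05

The 4-byte key repeats, so the effective keystream is 84 c9 c2 bc 84.
byte 0: 60 ^ 84 = e4
byte 1: d1 ^ c9 = 18
byte 2: 02 ^ c2 = c0
byte 3: c7 ^ bc = 7b
byte 4: 81 ^ 84 = 05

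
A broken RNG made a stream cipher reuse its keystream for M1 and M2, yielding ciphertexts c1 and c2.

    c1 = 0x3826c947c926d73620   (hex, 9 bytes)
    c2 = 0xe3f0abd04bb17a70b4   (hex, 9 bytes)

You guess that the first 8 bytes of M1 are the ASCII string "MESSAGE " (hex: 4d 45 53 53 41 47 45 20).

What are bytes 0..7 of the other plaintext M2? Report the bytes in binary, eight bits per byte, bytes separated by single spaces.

First, c1 ⊕ c2 = (M1 ⊕ K) ⊕ (M2 ⊕ K) = M1 ⊕ M2, so the key drops out. Then M2 = (M1 ⊕ M2) ⊕ M1 over the first 8 bytes.
byte 0: (38 ^ e3) ^ 4d = db ^ 4d = 96
byte 1: (26 ^ f0) ^ 45 = d6 ^ 45 = 93
byte 2: (c9 ^ ab) ^ 53 = 62 ^ 53 = 31
byte 3: (47 ^ d0) ^ 53 = 97 ^ 53 = c4
byte 4: (c9 ^ 4b) ^ 41 = 82 ^ 41 = c3
byte 5: (26 ^ b1) ^ 47 = 97 ^ 47 = d0
byte 6: (d7 ^ 7a) ^ 45 = ad ^ 45 = e8
byte 7: (36 ^ 70) ^ 20 = 46 ^ 20 = 66

10010110 10010011 00110001 11000100 11000011 11010000 11101000 01100110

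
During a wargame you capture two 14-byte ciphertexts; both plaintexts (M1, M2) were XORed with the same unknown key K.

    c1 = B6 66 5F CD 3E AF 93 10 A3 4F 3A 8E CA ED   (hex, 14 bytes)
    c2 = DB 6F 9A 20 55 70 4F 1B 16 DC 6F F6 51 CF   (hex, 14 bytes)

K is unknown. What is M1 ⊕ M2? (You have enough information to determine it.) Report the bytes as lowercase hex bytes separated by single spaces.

6d 09 c5 ed 6b df dc 0b b5 93 55 78 9b 22

c1 ⊕ c2 = (M1 ⊕ K) ⊕ (M2 ⊕ K) = M1 ⊕ M2 — the shared key cancels under XOR.
byte 0: 182 ⊕ 219 = 109
byte 1: 102 ⊕ 111 =   9
byte 2:  95 ⊕ 154 = 197
byte 3: 205 ⊕  32 = 237
byte 4:  62 ⊕  85 = 107
byte 5: 175 ⊕ 112 = 223
byte 6: 147 ⊕  79 = 220
byte 7:  16 ⊕  27 =  11
byte 8: 163 ⊕  22 = 181
byte 9:  79 ⊕ 220 = 147
byte 10:  58 ⊕ 111 =  85
byte 11: 142 ⊕ 246 = 120
byte 12: 202 ⊕  81 = 155
byte 13: 237 ⊕ 207 =  34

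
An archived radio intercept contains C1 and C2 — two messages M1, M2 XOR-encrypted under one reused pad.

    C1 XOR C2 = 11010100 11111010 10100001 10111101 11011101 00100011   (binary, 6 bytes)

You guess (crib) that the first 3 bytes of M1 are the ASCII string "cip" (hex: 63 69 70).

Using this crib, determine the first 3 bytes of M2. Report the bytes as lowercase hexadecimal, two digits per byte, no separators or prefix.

b793d1

Since C1 ⊕ C2 = M1 ⊕ M2, XORing with the guessed M1 bytes yields the corresponding M2 bytes: M2 = (C1 ⊕ C2) ⊕ M1.
212 xor  99 = 183
250 xor 105 = 147
161 xor 112 = 209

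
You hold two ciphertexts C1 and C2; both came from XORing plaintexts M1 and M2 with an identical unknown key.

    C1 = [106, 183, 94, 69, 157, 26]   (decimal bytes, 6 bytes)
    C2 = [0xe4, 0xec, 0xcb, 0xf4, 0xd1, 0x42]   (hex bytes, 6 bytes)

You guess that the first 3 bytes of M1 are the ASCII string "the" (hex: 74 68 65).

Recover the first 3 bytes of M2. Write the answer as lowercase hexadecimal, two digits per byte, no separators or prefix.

fa33f0

First, C1 ⊕ C2 = (M1 ⊕ K) ⊕ (M2 ⊕ K) = M1 ⊕ M2, so the key drops out. Then M2 = (M1 ⊕ M2) ⊕ M1 over the first 3 bytes.
byte 0: (6a ^ e4) ^ 74 = 8e ^ 74 = fa
byte 1: (b7 ^ ec) ^ 68 = 5b ^ 68 = 33
byte 2: (5e ^ cb) ^ 65 = 95 ^ 65 = f0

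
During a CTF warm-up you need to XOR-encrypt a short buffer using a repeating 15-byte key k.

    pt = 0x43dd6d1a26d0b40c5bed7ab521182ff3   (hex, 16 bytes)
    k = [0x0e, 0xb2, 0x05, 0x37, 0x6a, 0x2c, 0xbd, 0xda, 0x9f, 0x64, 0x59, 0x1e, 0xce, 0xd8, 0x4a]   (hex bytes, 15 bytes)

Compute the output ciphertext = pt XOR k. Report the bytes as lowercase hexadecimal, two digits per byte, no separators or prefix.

The 15-byte key repeats, so the effective keystream is 0e b2 05 37 6a 2c bd da 9f 64 59 1e ce d8 4a 0e.
byte 0: 43 XOR 0e = 4d
byte 1: dd XOR b2 = 6f
byte 2: 6d XOR 05 = 68
byte 3: 1a XOR 37 = 2d
byte 4: 26 XOR 6a = 4c
byte 5: d0 XOR 2c = fc
byte 6: b4 XOR bd = 09
byte 7: 0c XOR da = d6
byte 8: 5b XOR 9f = c4
byte 9: ed XOR 64 = 89
byte 10: 7a XOR 59 = 23
byte 11: b5 XOR 1e = ab
byte 12: 21 XOR ce = ef
byte 13: 18 XOR d8 = c0
byte 14: 2f XOR 4a = 65
byte 15: f3 XOR 0e = fd

4d6f682d4cfc09d6c48923abefc065fd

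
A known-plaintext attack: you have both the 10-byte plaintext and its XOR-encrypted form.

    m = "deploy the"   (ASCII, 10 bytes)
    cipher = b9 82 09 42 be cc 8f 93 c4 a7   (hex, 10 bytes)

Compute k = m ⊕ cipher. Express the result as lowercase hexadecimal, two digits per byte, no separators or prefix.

dde7792ed1b5afe7acc2

Since cipher = m ⊕ k, XORing both sides with m gives k = m ⊕ cipher.
byte 0: 64 XOR b9 = dd
byte 1: 65 XOR 82 = e7
byte 2: 70 XOR 09 = 79
byte 3: 6c XOR 42 = 2e
byte 4: 6f XOR be = d1
byte 5: 79 XOR cc = b5
byte 6: 20 XOR 8f = af
byte 7: 74 XOR 93 = e7
byte 8: 68 XOR c4 = ac
byte 9: 65 XOR a7 = c2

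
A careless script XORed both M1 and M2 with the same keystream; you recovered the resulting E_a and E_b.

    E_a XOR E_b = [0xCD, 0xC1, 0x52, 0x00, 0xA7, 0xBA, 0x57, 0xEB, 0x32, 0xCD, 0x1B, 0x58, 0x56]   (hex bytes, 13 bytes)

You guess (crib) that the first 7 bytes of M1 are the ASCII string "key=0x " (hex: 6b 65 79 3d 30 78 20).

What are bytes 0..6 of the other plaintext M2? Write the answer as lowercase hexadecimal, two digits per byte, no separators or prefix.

Since E_a ⊕ E_b = M1 ⊕ M2, XORing with the guessed M1 bytes yields the corresponding M2 bytes: M2 = (E_a ⊕ E_b) ⊕ M1.
cd ⊕ 6b = a6
c1 ⊕ 65 = a4
52 ⊕ 79 = 2b
00 ⊕ 3d = 3d
a7 ⊕ 30 = 97
ba ⊕ 78 = c2
57 ⊕ 20 = 77

a6a42b3d97c277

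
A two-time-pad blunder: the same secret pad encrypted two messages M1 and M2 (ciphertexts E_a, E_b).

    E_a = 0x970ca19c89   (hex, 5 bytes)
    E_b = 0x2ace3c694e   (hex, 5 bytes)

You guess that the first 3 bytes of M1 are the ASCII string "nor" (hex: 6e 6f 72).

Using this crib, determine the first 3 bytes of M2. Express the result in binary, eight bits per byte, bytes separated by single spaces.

First, E_a ⊕ E_b = (M1 ⊕ K) ⊕ (M2 ⊕ K) = M1 ⊕ M2, so the key drops out. Then M2 = (M1 ⊕ M2) ⊕ M1 over the first 3 bytes.
byte 0: (97 ⊕ 2a) ⊕ 6e = bd ⊕ 6e = d3
byte 1: (0c ⊕ ce) ⊕ 6f = c2 ⊕ 6f = ad
byte 2: (a1 ⊕ 3c) ⊕ 72 = 9d ⊕ 72 = ef

11010011 10101101 11101111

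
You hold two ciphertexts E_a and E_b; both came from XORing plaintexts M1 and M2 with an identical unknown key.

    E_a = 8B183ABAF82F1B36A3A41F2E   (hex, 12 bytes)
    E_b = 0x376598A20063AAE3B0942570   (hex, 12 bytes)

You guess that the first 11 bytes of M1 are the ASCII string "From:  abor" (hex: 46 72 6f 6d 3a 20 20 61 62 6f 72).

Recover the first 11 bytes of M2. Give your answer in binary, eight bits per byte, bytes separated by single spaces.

11111010 00001111 11001101 01110101 11000010 01101100 10010001 10110100 01110001 01011111 01001000

First, E_a ⊕ E_b = (M1 ⊕ K) ⊕ (M2 ⊕ K) = M1 ⊕ M2, so the key drops out. Then M2 = (M1 ⊕ M2) ⊕ M1 over the first 11 bytes.
byte 0: (8b ⊕ 37) ⊕ 46 = bc ⊕ 46 = fa
byte 1: (18 ⊕ 65) ⊕ 72 = 7d ⊕ 72 = 0f
byte 2: (3a ⊕ 98) ⊕ 6f = a2 ⊕ 6f = cd
byte 3: (ba ⊕ a2) ⊕ 6d = 18 ⊕ 6d = 75
byte 4: (f8 ⊕ 00) ⊕ 3a = f8 ⊕ 3a = c2
byte 5: (2f ⊕ 63) ⊕ 20 = 4c ⊕ 20 = 6c
byte 6: (1b ⊕ aa) ⊕ 20 = b1 ⊕ 20 = 91
byte 7: (36 ⊕ e3) ⊕ 61 = d5 ⊕ 61 = b4
byte 8: (a3 ⊕ b0) ⊕ 62 = 13 ⊕ 62 = 71
byte 9: (a4 ⊕ 94) ⊕ 6f = 30 ⊕ 6f = 5f
byte 10: (1f ⊕ 25) ⊕ 72 = 3a ⊕ 72 = 48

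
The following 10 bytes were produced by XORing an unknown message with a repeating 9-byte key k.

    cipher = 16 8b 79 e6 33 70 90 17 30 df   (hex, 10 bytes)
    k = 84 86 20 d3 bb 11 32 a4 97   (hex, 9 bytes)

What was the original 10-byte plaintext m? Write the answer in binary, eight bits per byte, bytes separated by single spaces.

The 9-byte key repeats, so the effective keystream is 84 86 20 d3 bb 11 32 a4 97 84.
byte 0: 16 ^ 84 = 92
byte 1: 8b ^ 86 = 0d
byte 2: 79 ^ 20 = 59
byte 3: e6 ^ d3 = 35
byte 4: 33 ^ bb = 88
byte 5: 70 ^ 11 = 61
byte 6: 90 ^ 32 = a2
byte 7: 17 ^ a4 = b3
byte 8: 30 ^ 97 = a7
byte 9: df ^ 84 = 5b

10010010 00001101 01011001 00110101 10001000 01100001 10100010 10110011 10100111 01011011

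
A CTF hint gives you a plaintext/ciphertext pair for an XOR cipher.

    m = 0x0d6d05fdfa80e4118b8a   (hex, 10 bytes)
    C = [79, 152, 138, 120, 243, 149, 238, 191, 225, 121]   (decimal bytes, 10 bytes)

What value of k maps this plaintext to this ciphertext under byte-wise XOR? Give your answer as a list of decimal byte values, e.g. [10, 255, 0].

Since C = m ⊕ k, XORing both sides with m gives k = m ⊕ C.
0d ^ 4f = 42
6d ^ 98 = f5
05 ^ 8a = 8f
fd ^ 78 = 85
fa ^ f3 = 09
80 ^ 95 = 15
e4 ^ ee = 0a
11 ^ bf = ae
8b ^ e1 = 6a
8a ^ 79 = f3

[66, 245, 143, 133, 9, 21, 10, 174, 106, 243]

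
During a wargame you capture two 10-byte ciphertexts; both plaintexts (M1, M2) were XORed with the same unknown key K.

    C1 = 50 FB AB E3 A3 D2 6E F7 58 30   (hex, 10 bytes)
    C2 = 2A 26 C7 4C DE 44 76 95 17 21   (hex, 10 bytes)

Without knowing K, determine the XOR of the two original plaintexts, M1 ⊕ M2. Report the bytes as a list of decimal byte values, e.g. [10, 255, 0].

C1 ⊕ C2 = (M1 ⊕ K) ⊕ (M2 ⊕ K) = M1 ⊕ M2 — the shared key cancels under XOR.
01010000 ^ 00101010 = 01111010
11111011 ^ 00100110 = 11011101
10101011 ^ 11000111 = 01101100
11100011 ^ 01001100 = 10101111
10100011 ^ 11011110 = 01111101
11010010 ^ 01000100 = 10010110
01101110 ^ 01110110 = 00011000
11110111 ^ 10010101 = 01100010
01011000 ^ 00010111 = 01001111
00110000 ^ 00100001 = 00010001

[122, 221, 108, 175, 125, 150, 24, 98, 79, 17]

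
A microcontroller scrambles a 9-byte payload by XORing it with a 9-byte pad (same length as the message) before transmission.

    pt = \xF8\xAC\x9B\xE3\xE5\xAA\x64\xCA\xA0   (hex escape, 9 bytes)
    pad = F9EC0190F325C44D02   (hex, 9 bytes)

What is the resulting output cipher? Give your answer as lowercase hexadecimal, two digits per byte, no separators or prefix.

byte 0: 11111000 XOR 11111001 = 00000001
byte 1: 10101100 XOR 11101100 = 01000000
byte 2: 10011011 XOR 00000001 = 10011010
byte 3: 11100011 XOR 10010000 = 01110011
byte 4: 11100101 XOR 11110011 = 00010110
byte 5: 10101010 XOR 00100101 = 10001111
byte 6: 01100100 XOR 11000100 = 10100000
byte 7: 11001010 XOR 01001101 = 10000111
byte 8: 10100000 XOR 00000010 = 10100010

01409a73168fa087a2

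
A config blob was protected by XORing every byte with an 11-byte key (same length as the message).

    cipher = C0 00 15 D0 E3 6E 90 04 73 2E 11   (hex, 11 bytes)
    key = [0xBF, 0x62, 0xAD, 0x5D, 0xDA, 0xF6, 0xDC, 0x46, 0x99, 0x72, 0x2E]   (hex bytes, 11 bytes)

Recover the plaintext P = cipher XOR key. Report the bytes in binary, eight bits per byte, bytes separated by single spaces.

c0 XOR bf = 7f
00 XOR 62 = 62
15 XOR ad = b8
d0 XOR 5d = 8d
e3 XOR da = 39
6e XOR f6 = 98
90 XOR dc = 4c
04 XOR 46 = 42
73 XOR 99 = ea
2e XOR 72 = 5c
11 XOR 2e = 3f

01111111 01100010 10111000 10001101 00111001 10011000 01001100 01000010 11101010 01011100 00111111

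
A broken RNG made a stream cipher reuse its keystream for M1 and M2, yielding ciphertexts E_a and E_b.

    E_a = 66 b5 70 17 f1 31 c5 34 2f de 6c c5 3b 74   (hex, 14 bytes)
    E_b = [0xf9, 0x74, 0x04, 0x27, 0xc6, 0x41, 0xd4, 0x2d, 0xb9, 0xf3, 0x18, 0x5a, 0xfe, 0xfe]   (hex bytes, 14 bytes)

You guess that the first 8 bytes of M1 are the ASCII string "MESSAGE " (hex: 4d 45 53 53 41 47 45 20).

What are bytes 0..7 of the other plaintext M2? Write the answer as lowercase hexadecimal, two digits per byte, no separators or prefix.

First, E_a ⊕ E_b = (M1 ⊕ K) ⊕ (M2 ⊕ K) = M1 ⊕ M2, so the key drops out. Then M2 = (M1 ⊕ M2) ⊕ M1 over the first 8 bytes.
byte 0: (66 ⊕ f9) ⊕ 4d = 9f ⊕ 4d = d2
byte 1: (b5 ⊕ 74) ⊕ 45 = c1 ⊕ 45 = 84
byte 2: (70 ⊕ 04) ⊕ 53 = 74 ⊕ 53 = 27
byte 3: (17 ⊕ 27) ⊕ 53 = 30 ⊕ 53 = 63
byte 4: (f1 ⊕ c6) ⊕ 41 = 37 ⊕ 41 = 76
byte 5: (31 ⊕ 41) ⊕ 47 = 70 ⊕ 47 = 37
byte 6: (c5 ⊕ d4) ⊕ 45 = 11 ⊕ 45 = 54
byte 7: (34 ⊕ 2d) ⊕ 20 = 19 ⊕ 20 = 39

d284276376375439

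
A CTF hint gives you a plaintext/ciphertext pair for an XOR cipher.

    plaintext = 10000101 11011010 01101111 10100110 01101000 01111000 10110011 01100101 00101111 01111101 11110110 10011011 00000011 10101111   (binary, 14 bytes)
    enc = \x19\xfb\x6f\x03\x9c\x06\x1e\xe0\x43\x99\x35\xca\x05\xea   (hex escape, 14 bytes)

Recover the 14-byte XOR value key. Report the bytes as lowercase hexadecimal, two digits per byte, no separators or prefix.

Since enc = plaintext ⊕ key, XORing both sides with plaintext gives key = plaintext ⊕ enc.
byte 0: 85 ^ 19 = 9c
byte 1: da ^ fb = 21
byte 2: 6f ^ 6f = 00
byte 3: a6 ^ 03 = a5
byte 4: 68 ^ 9c = f4
byte 5: 78 ^ 06 = 7e
byte 6: b3 ^ 1e = ad
byte 7: 65 ^ e0 = 85
byte 8: 2f ^ 43 = 6c
byte 9: 7d ^ 99 = e4
byte 10: f6 ^ 35 = c3
byte 11: 9b ^ ca = 51
byte 12: 03 ^ 05 = 06
byte 13: af ^ ea = 45

9c2100a5f47ead856ce4c3510645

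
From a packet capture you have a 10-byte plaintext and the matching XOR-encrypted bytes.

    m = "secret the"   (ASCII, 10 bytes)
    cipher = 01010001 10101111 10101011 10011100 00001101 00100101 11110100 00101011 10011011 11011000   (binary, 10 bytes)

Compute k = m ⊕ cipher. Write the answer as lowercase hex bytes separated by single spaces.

22 ca c8 ee 68 51 d4 5f f3 bd

Since cipher = m ⊕ k, XORing both sides with m gives k = m ⊕ cipher.
115 ^  81 =  34
101 ^ 175 = 202
 99 ^ 171 = 200
114 ^ 156 = 238
101 ^  13 = 104
116 ^  37 =  81
 32 ^ 244 = 212
116 ^  43 =  95
104 ^ 155 = 243
101 ^ 216 = 189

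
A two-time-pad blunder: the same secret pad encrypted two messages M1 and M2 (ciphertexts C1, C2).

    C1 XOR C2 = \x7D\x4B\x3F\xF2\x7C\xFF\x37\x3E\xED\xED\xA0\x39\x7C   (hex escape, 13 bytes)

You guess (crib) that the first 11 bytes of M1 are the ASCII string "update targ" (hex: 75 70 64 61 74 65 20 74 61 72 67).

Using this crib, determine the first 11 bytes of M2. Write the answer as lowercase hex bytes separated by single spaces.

Since C1 ⊕ C2 = M1 ⊕ M2, XORing with the guessed M1 bytes yields the corresponding M2 bytes: M2 = (C1 ⊕ C2) ⊕ M1.
byte 0: 7d ⊕ 75 = 08
byte 1: 4b ⊕ 70 = 3b
byte 2: 3f ⊕ 64 = 5b
byte 3: f2 ⊕ 61 = 93
byte 4: 7c ⊕ 74 = 08
byte 5: ff ⊕ 65 = 9a
byte 6: 37 ⊕ 20 = 17
byte 7: 3e ⊕ 74 = 4a
byte 8: ed ⊕ 61 = 8c
byte 9: ed ⊕ 72 = 9f
byte 10: a0 ⊕ 67 = c7

08 3b 5b 93 08 9a 17 4a 8c 9f c7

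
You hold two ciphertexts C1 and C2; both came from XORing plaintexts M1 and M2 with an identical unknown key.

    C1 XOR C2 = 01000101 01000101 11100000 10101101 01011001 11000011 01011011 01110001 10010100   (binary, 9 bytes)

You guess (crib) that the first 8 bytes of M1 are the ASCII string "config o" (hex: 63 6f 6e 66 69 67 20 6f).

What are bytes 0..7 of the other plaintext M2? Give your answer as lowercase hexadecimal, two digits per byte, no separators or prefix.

262a8ecb30a47b1e

Since C1 ⊕ C2 = M1 ⊕ M2, XORing with the guessed M1 bytes yields the corresponding M2 bytes: M2 = (C1 ⊕ C2) ⊕ M1.
45 ⊕ 63 = 26
45 ⊕ 6f = 2a
e0 ⊕ 6e = 8e
ad ⊕ 66 = cb
59 ⊕ 69 = 30
c3 ⊕ 67 = a4
5b ⊕ 20 = 7b
71 ⊕ 6f = 1e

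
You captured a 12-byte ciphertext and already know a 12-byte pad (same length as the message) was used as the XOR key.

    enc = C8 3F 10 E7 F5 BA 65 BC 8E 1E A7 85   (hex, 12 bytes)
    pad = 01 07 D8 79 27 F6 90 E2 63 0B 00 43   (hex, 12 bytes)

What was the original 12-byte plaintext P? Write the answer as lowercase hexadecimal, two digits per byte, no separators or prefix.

11001000 ^ 00000001 = 11001001
00111111 ^ 00000111 = 00111000
00010000 ^ 11011000 = 11001000
11100111 ^ 01111001 = 10011110
11110101 ^ 00100111 = 11010010
10111010 ^ 11110110 = 01001100
01100101 ^ 10010000 = 11110101
10111100 ^ 11100010 = 01011110
10001110 ^ 01100011 = 11101101
00011110 ^ 00001011 = 00010101
10100111 ^ 00000000 = 10100111
10000101 ^ 01000011 = 11000110

c938c89ed24cf55eed15a7c6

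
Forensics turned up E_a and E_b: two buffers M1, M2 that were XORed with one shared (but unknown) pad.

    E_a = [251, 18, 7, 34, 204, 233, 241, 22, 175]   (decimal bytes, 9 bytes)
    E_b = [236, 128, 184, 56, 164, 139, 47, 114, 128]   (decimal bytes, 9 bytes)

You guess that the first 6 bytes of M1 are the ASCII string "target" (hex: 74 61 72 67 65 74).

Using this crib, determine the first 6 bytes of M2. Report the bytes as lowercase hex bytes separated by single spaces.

63 f3 cd 7d 0d 16

First, E_a ⊕ E_b = (M1 ⊕ K) ⊕ (M2 ⊕ K) = M1 ⊕ M2, so the key drops out. Then M2 = (M1 ⊕ M2) ⊕ M1 over the first 6 bytes.
byte 0: (fb ⊕ ec) ⊕ 74 = 17 ⊕ 74 = 63
byte 1: (12 ⊕ 80) ⊕ 61 = 92 ⊕ 61 = f3
byte 2: (07 ⊕ b8) ⊕ 72 = bf ⊕ 72 = cd
byte 3: (22 ⊕ 38) ⊕ 67 = 1a ⊕ 67 = 7d
byte 4: (cc ⊕ a4) ⊕ 65 = 68 ⊕ 65 = 0d
byte 5: (e9 ⊕ 8b) ⊕ 74 = 62 ⊕ 74 = 16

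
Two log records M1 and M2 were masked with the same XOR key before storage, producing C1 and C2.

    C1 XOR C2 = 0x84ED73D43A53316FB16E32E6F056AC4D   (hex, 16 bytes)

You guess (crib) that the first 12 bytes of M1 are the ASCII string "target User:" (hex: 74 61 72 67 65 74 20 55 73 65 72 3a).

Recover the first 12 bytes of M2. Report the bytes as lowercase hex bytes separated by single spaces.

Since C1 ⊕ C2 = M1 ⊕ M2, XORing with the guessed M1 bytes yields the corresponding M2 bytes: M2 = (C1 ⊕ C2) ⊕ M1.
byte 0: 10000100 ⊕ 01110100 = 11110000
byte 1: 11101101 ⊕ 01100001 = 10001100
byte 2: 01110011 ⊕ 01110010 = 00000001
byte 3: 11010100 ⊕ 01100111 = 10110011
byte 4: 00111010 ⊕ 01100101 = 01011111
byte 5: 01010011 ⊕ 01110100 = 00100111
byte 6: 00110001 ⊕ 00100000 = 00010001
byte 7: 01101111 ⊕ 01010101 = 00111010
byte 8: 10110001 ⊕ 01110011 = 11000010
byte 9: 01101110 ⊕ 01100101 = 00001011
byte 10: 00110010 ⊕ 01110010 = 01000000
byte 11: 11100110 ⊕ 00111010 = 11011100

f0 8c 01 b3 5f 27 11 3a c2 0b 40 dc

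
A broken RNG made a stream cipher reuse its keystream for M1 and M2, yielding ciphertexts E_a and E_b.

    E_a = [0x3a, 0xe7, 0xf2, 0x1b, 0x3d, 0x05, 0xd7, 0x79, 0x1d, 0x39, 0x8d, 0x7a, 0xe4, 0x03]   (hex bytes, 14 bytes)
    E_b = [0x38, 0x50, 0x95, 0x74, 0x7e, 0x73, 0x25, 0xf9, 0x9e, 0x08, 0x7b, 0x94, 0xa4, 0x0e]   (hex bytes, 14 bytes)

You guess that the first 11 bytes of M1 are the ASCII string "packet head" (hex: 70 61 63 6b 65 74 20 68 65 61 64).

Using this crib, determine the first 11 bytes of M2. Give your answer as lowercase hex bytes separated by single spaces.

First, E_a ⊕ E_b = (M1 ⊕ K) ⊕ (M2 ⊕ K) = M1 ⊕ M2, so the key drops out. Then M2 = (M1 ⊕ M2) ⊕ M1 over the first 11 bytes.
byte 0: (3a ^ 38) ^ 70 = 02 ^ 70 = 72
byte 1: (e7 ^ 50) ^ 61 = b7 ^ 61 = d6
byte 2: (f2 ^ 95) ^ 63 = 67 ^ 63 = 04
byte 3: (1b ^ 74) ^ 6b = 6f ^ 6b = 04
byte 4: (3d ^ 7e) ^ 65 = 43 ^ 65 = 26
byte 5: (05 ^ 73) ^ 74 = 76 ^ 74 = 02
byte 6: (d7 ^ 25) ^ 20 = f2 ^ 20 = d2
byte 7: (79 ^ f9) ^ 68 = 80 ^ 68 = e8
byte 8: (1d ^ 9e) ^ 65 = 83 ^ 65 = e6
byte 9: (39 ^ 08) ^ 61 = 31 ^ 61 = 50
byte 10: (8d ^ 7b) ^ 64 = f6 ^ 64 = 92

72 d6 04 04 26 02 d2 e8 e6 50 92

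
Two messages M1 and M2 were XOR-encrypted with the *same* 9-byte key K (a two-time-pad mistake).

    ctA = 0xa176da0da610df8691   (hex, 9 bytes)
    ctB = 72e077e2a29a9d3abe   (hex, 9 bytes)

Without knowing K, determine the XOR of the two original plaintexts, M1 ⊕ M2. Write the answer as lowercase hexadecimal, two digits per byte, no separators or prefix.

ctA ⊕ ctB = (M1 ⊕ K) ⊕ (M2 ⊕ K) = M1 ⊕ M2 — the shared key cancels under XOR.
10100001 ^ 01110010 = 11010011
01110110 ^ 11100000 = 10010110
11011010 ^ 01110111 = 10101101
00001101 ^ 11100010 = 11101111
10100110 ^ 10100010 = 00000100
00010000 ^ 10011010 = 10001010
11011111 ^ 10011101 = 01000010
10000110 ^ 00111010 = 10111100
10010001 ^ 10111110 = 00101111

d396adef048a42bc2f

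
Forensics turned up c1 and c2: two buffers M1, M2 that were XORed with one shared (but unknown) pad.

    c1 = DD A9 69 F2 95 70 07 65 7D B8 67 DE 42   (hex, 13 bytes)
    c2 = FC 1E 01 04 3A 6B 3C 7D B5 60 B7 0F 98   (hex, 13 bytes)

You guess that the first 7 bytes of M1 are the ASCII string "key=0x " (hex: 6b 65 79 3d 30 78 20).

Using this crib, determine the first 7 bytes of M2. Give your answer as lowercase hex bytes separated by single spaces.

4a d2 11 cb 9f 63 1b

First, c1 ⊕ c2 = (M1 ⊕ K) ⊕ (M2 ⊕ K) = M1 ⊕ M2, so the key drops out. Then M2 = (M1 ⊕ M2) ⊕ M1 over the first 7 bytes.
byte 0: (dd xor fc) xor 6b = 21 xor 6b = 4a
byte 1: (a9 xor 1e) xor 65 = b7 xor 65 = d2
byte 2: (69 xor 01) xor 79 = 68 xor 79 = 11
byte 3: (f2 xor 04) xor 3d = f6 xor 3d = cb
byte 4: (95 xor 3a) xor 30 = af xor 30 = 9f
byte 5: (70 xor 6b) xor 78 = 1b xor 78 = 63
byte 6: (07 xor 3c) xor 20 = 3b xor 20 = 1b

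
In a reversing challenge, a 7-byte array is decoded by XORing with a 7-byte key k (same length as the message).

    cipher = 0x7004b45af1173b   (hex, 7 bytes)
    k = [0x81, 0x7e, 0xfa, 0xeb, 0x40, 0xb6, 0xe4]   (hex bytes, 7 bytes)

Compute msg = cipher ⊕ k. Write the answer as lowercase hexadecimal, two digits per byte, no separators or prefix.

XOR is its own inverse, so applying the key byte-wise gives the result directly.
byte 0: 70 ⊕ 81 = f1
byte 1: 04 ⊕ 7e = 7a
byte 2: b4 ⊕ fa = 4e
byte 3: 5a ⊕ eb = b1
byte 4: f1 ⊕ 40 = b1
byte 5: 17 ⊕ b6 = a1
byte 6: 3b ⊕ e4 = df

f17a4eb1b1a1df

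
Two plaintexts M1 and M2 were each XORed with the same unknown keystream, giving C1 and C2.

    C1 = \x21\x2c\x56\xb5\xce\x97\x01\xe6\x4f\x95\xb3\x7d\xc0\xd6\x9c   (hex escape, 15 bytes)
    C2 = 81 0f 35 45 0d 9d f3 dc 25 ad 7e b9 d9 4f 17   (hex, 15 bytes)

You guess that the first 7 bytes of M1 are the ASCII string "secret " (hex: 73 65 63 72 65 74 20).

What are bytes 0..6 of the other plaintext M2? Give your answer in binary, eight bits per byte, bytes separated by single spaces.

11010011 01000110 00000000 10000010 10100110 01111110 11010010

First, C1 ⊕ C2 = (M1 ⊕ K) ⊕ (M2 ⊕ K) = M1 ⊕ M2, so the key drops out. Then M2 = (M1 ⊕ M2) ⊕ M1 over the first 7 bytes.
byte 0: (21 XOR 81) XOR 73 = a0 XOR 73 = d3
byte 1: (2c XOR 0f) XOR 65 = 23 XOR 65 = 46
byte 2: (56 XOR 35) XOR 63 = 63 XOR 63 = 00
byte 3: (b5 XOR 45) XOR 72 = f0 XOR 72 = 82
byte 4: (ce XOR 0d) XOR 65 = c3 XOR 65 = a6
byte 5: (97 XOR 9d) XOR 74 = 0a XOR 74 = 7e
byte 6: (01 XOR f3) XOR 20 = f2 XOR 20 = d2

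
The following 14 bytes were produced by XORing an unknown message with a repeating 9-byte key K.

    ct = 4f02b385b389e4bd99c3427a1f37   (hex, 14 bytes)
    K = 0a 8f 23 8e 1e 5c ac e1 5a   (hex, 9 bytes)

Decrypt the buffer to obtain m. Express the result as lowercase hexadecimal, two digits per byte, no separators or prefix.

The 9-byte key repeats, so the effective keystream is 0a 8f 23 8e 1e 5c ac e1 5a 0a 8f 23 8e 1e.
byte 0: 4f ⊕ 0a = 45
byte 1: 02 ⊕ 8f = 8d
byte 2: b3 ⊕ 23 = 90
byte 3: 85 ⊕ 8e = 0b
byte 4: b3 ⊕ 1e = ad
byte 5: 89 ⊕ 5c = d5
byte 6: e4 ⊕ ac = 48
byte 7: bd ⊕ e1 = 5c
byte 8: 99 ⊕ 5a = c3
byte 9: c3 ⊕ 0a = c9
byte 10: 42 ⊕ 8f = cd
byte 11: 7a ⊕ 23 = 59
byte 12: 1f ⊕ 8e = 91
byte 13: 37 ⊕ 1e = 29

458d900badd5485cc3c9cd599129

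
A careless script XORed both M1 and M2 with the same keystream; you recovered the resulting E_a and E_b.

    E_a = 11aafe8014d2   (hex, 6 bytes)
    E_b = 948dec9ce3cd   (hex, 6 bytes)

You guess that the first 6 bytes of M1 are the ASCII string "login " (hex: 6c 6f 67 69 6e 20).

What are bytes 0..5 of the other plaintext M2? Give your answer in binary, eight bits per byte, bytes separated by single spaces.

11101001 01001000 01110101 01110101 10011001 00111111

First, E_a ⊕ E_b = (M1 ⊕ K) ⊕ (M2 ⊕ K) = M1 ⊕ M2, so the key drops out. Then M2 = (M1 ⊕ M2) ⊕ M1 over the first 6 bytes.
byte 0: (11 xor 94) xor 6c = 85 xor 6c = e9
byte 1: (aa xor 8d) xor 6f = 27 xor 6f = 48
byte 2: (fe xor ec) xor 67 = 12 xor 67 = 75
byte 3: (80 xor 9c) xor 69 = 1c xor 69 = 75
byte 4: (14 xor e3) xor 6e = f7 xor 6e = 99
byte 5: (d2 xor cd) xor 20 = 1f xor 20 = 3f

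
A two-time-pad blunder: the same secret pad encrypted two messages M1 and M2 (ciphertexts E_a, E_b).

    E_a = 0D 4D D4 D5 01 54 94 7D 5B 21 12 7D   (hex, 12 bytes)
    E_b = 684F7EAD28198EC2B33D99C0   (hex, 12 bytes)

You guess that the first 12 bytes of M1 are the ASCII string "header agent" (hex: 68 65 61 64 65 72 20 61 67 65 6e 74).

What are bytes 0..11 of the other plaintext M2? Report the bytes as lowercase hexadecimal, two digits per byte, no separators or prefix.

First, E_a ⊕ E_b = (M1 ⊕ K) ⊕ (M2 ⊕ K) = M1 ⊕ M2, so the key drops out. Then M2 = (M1 ⊕ M2) ⊕ M1 over the first 12 bytes.
byte 0: (0d ^ 68) ^ 68 = 65 ^ 68 = 0d
byte 1: (4d ^ 4f) ^ 65 = 02 ^ 65 = 67
byte 2: (d4 ^ 7e) ^ 61 = aa ^ 61 = cb
byte 3: (d5 ^ ad) ^ 64 = 78 ^ 64 = 1c
byte 4: (01 ^ 28) ^ 65 = 29 ^ 65 = 4c
byte 5: (54 ^ 19) ^ 72 = 4d ^ 72 = 3f
byte 6: (94 ^ 8e) ^ 20 = 1a ^ 20 = 3a
byte 7: (7d ^ c2) ^ 61 = bf ^ 61 = de
byte 8: (5b ^ b3) ^ 67 = e8 ^ 67 = 8f
byte 9: (21 ^ 3d) ^ 65 = 1c ^ 65 = 79
byte 10: (12 ^ 99) ^ 6e = 8b ^ 6e = e5
byte 11: (7d ^ c0) ^ 74 = bd ^ 74 = c9

0d67cb1c4c3f3ade8f79e5c9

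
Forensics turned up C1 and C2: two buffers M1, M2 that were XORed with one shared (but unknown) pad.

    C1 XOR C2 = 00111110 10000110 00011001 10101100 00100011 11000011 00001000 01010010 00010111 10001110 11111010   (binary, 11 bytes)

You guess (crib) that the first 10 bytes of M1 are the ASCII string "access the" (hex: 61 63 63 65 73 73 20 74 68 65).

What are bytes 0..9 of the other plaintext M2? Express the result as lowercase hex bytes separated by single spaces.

Since C1 ⊕ C2 = M1 ⊕ M2, XORing with the guessed M1 bytes yields the corresponding M2 bytes: M2 = (C1 ⊕ C2) ⊕ M1.
byte 0: 3e ⊕ 61 = 5f
byte 1: 86 ⊕ 63 = e5
byte 2: 19 ⊕ 63 = 7a
byte 3: ac ⊕ 65 = c9
byte 4: 23 ⊕ 73 = 50
byte 5: c3 ⊕ 73 = b0
byte 6: 08 ⊕ 20 = 28
byte 7: 52 ⊕ 74 = 26
byte 8: 17 ⊕ 68 = 7f
byte 9: 8e ⊕ 65 = eb

5f e5 7a c9 50 b0 28 26 7f eb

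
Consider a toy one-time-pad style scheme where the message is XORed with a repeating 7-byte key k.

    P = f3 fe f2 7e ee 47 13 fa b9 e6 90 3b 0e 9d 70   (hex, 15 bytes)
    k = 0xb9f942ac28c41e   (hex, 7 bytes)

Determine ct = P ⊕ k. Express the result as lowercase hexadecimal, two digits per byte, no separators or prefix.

The 7-byte key repeats, so the effective keystream is b9 f9 42 ac 28 c4 1e b9 f9 42 ac 28 c4 1e b9.
byte 0: f3 ^ b9 = 4a
byte 1: fe ^ f9 = 07
byte 2: f2 ^ 42 = b0
byte 3: 7e ^ ac = d2
byte 4: ee ^ 28 = c6
byte 5: 47 ^ c4 = 83
byte 6: 13 ^ 1e = 0d
byte 7: fa ^ b9 = 43
byte 8: b9 ^ f9 = 40
byte 9: e6 ^ 42 = a4
byte 10: 90 ^ ac = 3c
byte 11: 3b ^ 28 = 13
byte 12: 0e ^ c4 = ca
byte 13: 9d ^ 1e = 83
byte 14: 70 ^ b9 = c9

4a07b0d2c6830d4340a43c13ca83c9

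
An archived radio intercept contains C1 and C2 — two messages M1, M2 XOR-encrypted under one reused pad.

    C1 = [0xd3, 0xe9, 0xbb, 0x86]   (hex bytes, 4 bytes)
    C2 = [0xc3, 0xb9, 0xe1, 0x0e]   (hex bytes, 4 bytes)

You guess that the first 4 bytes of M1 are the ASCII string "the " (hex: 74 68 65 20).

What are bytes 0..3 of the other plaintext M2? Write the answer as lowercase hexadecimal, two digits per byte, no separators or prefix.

64383fa8

First, C1 ⊕ C2 = (M1 ⊕ K) ⊕ (M2 ⊕ K) = M1 ⊕ M2, so the key drops out. Then M2 = (M1 ⊕ M2) ⊕ M1 over the first 4 bytes.
byte 0: (d3 ^ c3) ^ 74 = 10 ^ 74 = 64
byte 1: (e9 ^ b9) ^ 68 = 50 ^ 68 = 38
byte 2: (bb ^ e1) ^ 65 = 5a ^ 65 = 3f
byte 3: (86 ^ 0e) ^ 20 = 88 ^ 20 = a8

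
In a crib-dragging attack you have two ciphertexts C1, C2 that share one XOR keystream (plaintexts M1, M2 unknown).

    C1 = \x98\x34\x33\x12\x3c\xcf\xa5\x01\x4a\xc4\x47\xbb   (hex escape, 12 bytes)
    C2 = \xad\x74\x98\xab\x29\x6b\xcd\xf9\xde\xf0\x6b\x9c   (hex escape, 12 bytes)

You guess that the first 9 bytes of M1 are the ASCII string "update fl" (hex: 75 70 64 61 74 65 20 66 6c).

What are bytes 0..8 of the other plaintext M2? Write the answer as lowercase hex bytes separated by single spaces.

40 30 cf d8 61 c1 48 9e f8

First, C1 ⊕ C2 = (M1 ⊕ K) ⊕ (M2 ⊕ K) = M1 ⊕ M2, so the key drops out. Then M2 = (M1 ⊕ M2) ⊕ M1 over the first 9 bytes.
byte 0: (98 XOR ad) XOR 75 = 35 XOR 75 = 40
byte 1: (34 XOR 74) XOR 70 = 40 XOR 70 = 30
byte 2: (33 XOR 98) XOR 64 = ab XOR 64 = cf
byte 3: (12 XOR ab) XOR 61 = b9 XOR 61 = d8
byte 4: (3c XOR 29) XOR 74 = 15 XOR 74 = 61
byte 5: (cf XOR 6b) XOR 65 = a4 XOR 65 = c1
byte 6: (a5 XOR cd) XOR 20 = 68 XOR 20 = 48
byte 7: (01 XOR f9) XOR 66 = f8 XOR 66 = 9e
byte 8: (4a XOR de) XOR 6c = 94 XOR 6c = f8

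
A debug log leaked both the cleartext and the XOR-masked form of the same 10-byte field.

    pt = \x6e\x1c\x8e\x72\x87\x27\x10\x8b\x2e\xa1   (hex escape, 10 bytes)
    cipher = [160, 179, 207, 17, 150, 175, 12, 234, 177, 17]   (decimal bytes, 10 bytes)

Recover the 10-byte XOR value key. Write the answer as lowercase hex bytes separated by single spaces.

ce af 41 63 11 88 1c 61 9f b0

Since cipher = pt ⊕ key, XORing both sides with pt gives key = pt ⊕ cipher.
byte 0: 110 ^ 160 = 206
byte 1:  28 ^ 179 = 175
byte 2: 142 ^ 207 =  65
byte 3: 114 ^  17 =  99
byte 4: 135 ^ 150 =  17
byte 5:  39 ^ 175 = 136
byte 6:  16 ^  12 =  28
byte 7: 139 ^ 234 =  97
byte 8:  46 ^ 177 = 159
byte 9: 161 ^  17 = 176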